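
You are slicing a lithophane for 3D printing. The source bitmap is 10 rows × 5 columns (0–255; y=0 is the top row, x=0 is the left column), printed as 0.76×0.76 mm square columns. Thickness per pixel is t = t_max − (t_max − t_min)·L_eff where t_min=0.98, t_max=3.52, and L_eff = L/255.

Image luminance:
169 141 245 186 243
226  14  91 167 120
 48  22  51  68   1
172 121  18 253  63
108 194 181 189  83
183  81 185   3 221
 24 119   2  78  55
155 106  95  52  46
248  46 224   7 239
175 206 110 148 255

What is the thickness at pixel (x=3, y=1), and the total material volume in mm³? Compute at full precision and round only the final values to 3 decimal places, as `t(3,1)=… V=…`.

span = t_max - t_min = 3.52 - 0.98 = 2.540
L(3,1) = 167, L_eff = 167/255 = 0.654902
t(3,1) = 3.52 - 2.540·0.654902 = 1.857
Σt over all 10·5 pixels = 483967/4250 ≈ 113.8745882
V = pitch²·Σt = 0.76²·483967/4250 = 65.774

t(3,1)=1.857 V=65.774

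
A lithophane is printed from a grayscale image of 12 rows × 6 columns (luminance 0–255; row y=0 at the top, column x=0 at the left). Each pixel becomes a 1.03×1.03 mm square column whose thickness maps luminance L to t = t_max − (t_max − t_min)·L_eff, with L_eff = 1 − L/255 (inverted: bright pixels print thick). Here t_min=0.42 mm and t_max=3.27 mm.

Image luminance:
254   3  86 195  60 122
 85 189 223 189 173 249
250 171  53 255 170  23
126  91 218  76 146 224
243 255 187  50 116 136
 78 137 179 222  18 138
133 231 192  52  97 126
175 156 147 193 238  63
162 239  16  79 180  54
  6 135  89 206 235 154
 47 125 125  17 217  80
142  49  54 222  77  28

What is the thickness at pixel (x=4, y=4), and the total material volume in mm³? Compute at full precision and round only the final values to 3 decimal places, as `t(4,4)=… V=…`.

t(4,4)=1.716 V=149.835

span = t_max - t_min = 3.27 - 0.42 = 2.850
L(4,4) = 116, L_eff = 1 - 116/255 = 0.545098 (inverted)
t(4,4) = 3.27 - 2.850·0.545098 = 1.716
Σt over all 12·6 pixels = 240097/1700 ≈ 141.2335294
V = pitch²·Σt = 1.03²·240097/1700 = 149.835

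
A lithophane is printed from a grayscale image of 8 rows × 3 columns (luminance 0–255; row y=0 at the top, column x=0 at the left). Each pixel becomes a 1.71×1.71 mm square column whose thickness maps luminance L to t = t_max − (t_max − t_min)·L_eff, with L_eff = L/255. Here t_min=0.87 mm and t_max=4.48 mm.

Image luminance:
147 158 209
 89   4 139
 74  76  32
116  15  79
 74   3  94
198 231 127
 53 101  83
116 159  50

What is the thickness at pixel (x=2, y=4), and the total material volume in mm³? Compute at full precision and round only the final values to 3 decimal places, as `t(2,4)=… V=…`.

span = t_max - t_min = 4.48 - 0.87 = 3.610
L(2,4) = 94, L_eff = 94/255 = 0.368627
t(2,4) = 4.48 - 3.610·0.368627 = 3.149
Σt over all 8·3 pixels = 621871/8500 ≈ 73.1612941
V = pitch²·Σt = 1.71²·621871/8500 = 213.931

t(2,4)=3.149 V=213.931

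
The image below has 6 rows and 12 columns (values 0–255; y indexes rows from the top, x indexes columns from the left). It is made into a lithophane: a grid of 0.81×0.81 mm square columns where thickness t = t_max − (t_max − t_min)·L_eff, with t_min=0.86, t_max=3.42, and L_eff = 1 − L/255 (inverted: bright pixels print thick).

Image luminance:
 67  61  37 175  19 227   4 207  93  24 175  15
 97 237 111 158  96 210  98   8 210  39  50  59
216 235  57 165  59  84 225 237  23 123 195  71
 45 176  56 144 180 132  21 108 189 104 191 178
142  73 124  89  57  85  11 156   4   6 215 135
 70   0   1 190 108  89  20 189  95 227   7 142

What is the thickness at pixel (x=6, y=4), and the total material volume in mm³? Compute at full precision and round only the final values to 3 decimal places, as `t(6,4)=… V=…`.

span = t_max - t_min = 3.42 - 0.86 = 2.560
L(6,4) = 11, L_eff = 1 - 11/255 = 0.956863 (inverted)
t(6,4) = 3.42 - 2.560·0.956863 = 0.970
Σt over all 6·12 pixels = 300668/2125 ≈ 141.4908235
V = pitch²·Σt = 0.81²·300668/2125 = 92.832

t(6,4)=0.970 V=92.832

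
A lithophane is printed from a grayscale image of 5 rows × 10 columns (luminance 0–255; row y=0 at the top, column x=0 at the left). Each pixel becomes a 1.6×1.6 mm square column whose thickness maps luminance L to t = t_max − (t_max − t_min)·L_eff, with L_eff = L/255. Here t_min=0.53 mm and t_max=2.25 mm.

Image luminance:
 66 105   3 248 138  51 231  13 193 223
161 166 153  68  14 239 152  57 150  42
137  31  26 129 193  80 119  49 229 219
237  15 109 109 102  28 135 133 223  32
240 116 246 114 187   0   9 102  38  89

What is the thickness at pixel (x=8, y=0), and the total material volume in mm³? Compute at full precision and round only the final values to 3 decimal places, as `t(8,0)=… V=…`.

t(8,0)=0.948 V=185.276

span = t_max - t_min = 2.25 - 0.53 = 1.720
L(8,0) = 193, L_eff = 193/255 = 0.756863
t(8,0) = 2.25 - 1.720·0.756863 = 0.948
Σt over all 5·10 pixels = 307587/4250 ≈ 72.3734118
V = pitch²·Σt = 1.6²·307587/4250 = 185.276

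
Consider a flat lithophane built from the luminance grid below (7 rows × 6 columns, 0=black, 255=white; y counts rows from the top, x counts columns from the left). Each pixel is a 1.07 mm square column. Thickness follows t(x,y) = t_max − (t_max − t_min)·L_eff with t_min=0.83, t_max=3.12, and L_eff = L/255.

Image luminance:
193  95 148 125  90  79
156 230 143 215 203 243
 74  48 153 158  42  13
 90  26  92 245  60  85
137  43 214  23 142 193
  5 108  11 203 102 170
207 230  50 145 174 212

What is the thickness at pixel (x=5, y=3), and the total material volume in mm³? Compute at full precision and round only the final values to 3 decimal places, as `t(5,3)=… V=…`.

t(5,3)=2.357 V=94.764

span = t_max - t_min = 3.12 - 0.83 = 2.290
L(5,3) = 85, L_eff = 85/255 = 0.333333
t(5,3) = 3.12 - 2.290·0.333333 = 2.357
Σt over all 7·6 pixels = 422129/5100 ≈ 82.7703922
V = pitch²·Σt = 1.07²·422129/5100 = 94.764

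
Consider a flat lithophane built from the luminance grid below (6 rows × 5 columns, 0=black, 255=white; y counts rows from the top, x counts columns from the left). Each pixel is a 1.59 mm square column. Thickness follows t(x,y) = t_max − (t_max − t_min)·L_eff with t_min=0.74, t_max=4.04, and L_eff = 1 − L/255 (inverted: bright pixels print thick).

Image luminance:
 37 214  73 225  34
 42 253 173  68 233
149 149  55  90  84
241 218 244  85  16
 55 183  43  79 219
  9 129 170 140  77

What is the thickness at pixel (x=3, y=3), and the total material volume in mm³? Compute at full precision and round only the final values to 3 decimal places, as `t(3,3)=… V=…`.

t(3,3)=1.840 V=180.022

span = t_max - t_min = 4.04 - 0.74 = 3.300
L(3,3) = 85, L_eff = 1 - 85/255 = 0.666667 (inverted)
t(3,3) = 4.04 - 3.300·0.666667 = 1.840
Σt over all 6·5 pixels = 60527/850 ≈ 71.2082353
V = pitch²·Σt = 1.59²·60527/850 = 180.022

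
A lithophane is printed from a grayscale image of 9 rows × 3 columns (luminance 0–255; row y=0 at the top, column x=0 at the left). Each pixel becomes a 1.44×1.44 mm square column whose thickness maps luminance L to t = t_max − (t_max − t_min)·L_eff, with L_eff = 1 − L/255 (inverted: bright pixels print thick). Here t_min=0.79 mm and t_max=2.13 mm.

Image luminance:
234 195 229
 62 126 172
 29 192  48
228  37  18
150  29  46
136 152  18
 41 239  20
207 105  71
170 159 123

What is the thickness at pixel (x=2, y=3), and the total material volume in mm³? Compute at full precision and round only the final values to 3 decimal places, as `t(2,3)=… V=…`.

t(2,3)=0.885 V=79.491

span = t_max - t_min = 2.13 - 0.79 = 1.340
L(2,3) = 18, L_eff = 1 - 18/255 = 0.929412 (inverted)
t(2,3) = 2.13 - 1.340·0.929412 = 0.885
Σt over all 9·3 pixels = 977539/25500 ≈ 38.3348627
V = pitch²·Σt = 1.44²·977539/25500 = 79.491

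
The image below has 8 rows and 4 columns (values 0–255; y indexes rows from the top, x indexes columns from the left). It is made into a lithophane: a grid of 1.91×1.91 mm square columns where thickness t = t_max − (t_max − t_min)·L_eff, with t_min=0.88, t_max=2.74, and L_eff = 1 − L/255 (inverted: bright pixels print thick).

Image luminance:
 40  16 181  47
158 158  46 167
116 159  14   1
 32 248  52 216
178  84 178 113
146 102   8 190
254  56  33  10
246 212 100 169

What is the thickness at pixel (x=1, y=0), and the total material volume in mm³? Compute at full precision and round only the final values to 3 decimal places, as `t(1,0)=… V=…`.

span = t_max - t_min = 2.74 - 0.88 = 1.860
L(1,0) = 16, L_eff = 1 - 16/255 = 0.937255 (inverted)
t(1,0) = 2.74 - 1.860·0.937255 = 0.997
Σt over all 8·4 pixels = 23531/425 ≈ 55.3670588
V = pitch²·Σt = 1.91²·23531/425 = 201.985

t(1,0)=0.997 V=201.985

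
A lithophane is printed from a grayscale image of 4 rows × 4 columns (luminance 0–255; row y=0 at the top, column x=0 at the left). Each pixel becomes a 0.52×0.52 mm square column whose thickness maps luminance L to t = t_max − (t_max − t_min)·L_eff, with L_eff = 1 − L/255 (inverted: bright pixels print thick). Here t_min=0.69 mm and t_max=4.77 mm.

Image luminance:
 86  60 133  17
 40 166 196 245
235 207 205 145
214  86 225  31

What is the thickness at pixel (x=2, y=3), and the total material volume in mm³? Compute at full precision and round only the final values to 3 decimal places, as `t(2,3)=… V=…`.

t(2,3)=4.290 V=12.897

span = t_max - t_min = 4.77 - 0.69 = 4.080
L(2,3) = 225, L_eff = 1 - 225/255 = 0.117647 (inverted)
t(2,3) = 4.77 - 4.080·0.117647 = 4.290
Σt over all 4·4 pixels = 47.696
V = pitch²·Σt = 0.52²·47.696 = 12.897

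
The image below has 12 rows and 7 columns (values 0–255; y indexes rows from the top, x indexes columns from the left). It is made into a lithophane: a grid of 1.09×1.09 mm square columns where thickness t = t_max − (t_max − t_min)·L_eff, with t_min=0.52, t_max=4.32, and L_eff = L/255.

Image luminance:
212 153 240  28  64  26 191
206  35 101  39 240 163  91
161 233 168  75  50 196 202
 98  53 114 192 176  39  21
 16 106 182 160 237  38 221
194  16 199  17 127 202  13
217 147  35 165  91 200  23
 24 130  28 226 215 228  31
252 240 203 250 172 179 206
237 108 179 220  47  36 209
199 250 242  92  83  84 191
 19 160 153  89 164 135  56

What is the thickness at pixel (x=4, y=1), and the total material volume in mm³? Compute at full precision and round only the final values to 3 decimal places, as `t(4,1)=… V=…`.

t(4,1)=0.744 V=227.353

span = t_max - t_min = 4.32 - 0.52 = 3.800
L(4,1) = 240, L_eff = 240/255 = 0.941176
t(4,1) = 4.32 - 3.800·0.941176 = 0.744
Σt over all 12·7 pixels = 243982/1275 ≈ 191.3584314
V = pitch²·Σt = 1.09²·243982/1275 = 227.353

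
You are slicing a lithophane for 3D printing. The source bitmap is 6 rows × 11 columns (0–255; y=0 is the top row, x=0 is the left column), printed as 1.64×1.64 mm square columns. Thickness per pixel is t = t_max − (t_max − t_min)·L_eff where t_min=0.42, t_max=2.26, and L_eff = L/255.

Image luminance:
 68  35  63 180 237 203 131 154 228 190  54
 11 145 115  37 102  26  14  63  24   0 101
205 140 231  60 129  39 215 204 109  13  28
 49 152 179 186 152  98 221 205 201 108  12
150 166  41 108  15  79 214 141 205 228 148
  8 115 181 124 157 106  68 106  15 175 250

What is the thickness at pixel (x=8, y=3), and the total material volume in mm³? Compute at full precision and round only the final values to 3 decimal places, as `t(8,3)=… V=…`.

t(8,3)=0.810 V=247.533

span = t_max - t_min = 2.26 - 0.42 = 1.840
L(8,3) = 201, L_eff = 201/255 = 0.788235
t(8,3) = 2.26 - 1.840·0.788235 = 0.810
Σt over all 6·11 pixels = 195571/2125 ≈ 92.0334118
V = pitch²·Σt = 1.64²·195571/2125 = 247.533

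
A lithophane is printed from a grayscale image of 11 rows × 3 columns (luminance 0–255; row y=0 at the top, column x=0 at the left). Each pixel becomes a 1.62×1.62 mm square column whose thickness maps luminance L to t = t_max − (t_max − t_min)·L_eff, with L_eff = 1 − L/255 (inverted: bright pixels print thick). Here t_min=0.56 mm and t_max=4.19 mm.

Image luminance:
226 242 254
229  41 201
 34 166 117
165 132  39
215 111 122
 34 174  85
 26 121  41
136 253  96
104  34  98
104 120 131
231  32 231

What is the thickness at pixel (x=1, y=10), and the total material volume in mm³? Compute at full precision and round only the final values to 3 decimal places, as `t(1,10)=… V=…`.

span = t_max - t_min = 4.19 - 0.56 = 3.630
L(1,10) = 32, L_eff = 1 - 32/255 = 0.874510 (inverted)
t(1,10) = 4.19 - 3.630·0.874510 = 1.016
Σt over all 11·3 pixels = 27313/340 ≈ 80.3323529
V = pitch²·Σt = 1.62²·27313/340 = 210.824

t(1,10)=1.016 V=210.824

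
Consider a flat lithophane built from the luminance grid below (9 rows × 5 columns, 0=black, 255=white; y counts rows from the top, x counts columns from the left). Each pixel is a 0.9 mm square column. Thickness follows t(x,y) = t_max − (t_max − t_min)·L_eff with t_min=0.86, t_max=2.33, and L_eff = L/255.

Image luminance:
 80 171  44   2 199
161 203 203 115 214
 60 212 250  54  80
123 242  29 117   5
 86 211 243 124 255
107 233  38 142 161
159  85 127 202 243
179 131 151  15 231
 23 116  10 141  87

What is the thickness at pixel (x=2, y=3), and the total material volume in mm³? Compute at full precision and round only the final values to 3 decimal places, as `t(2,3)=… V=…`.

span = t_max - t_min = 2.33 - 0.86 = 1.470
L(2,3) = 29, L_eff = 29/255 = 0.113725
t(2,3) = 2.33 - 1.470·0.113725 = 2.163
Σt over all 9·5 pixels = 594089/8500 ≈ 69.8928235
V = pitch²·Σt = 0.9²·594089/8500 = 56.613

t(2,3)=2.163 V=56.613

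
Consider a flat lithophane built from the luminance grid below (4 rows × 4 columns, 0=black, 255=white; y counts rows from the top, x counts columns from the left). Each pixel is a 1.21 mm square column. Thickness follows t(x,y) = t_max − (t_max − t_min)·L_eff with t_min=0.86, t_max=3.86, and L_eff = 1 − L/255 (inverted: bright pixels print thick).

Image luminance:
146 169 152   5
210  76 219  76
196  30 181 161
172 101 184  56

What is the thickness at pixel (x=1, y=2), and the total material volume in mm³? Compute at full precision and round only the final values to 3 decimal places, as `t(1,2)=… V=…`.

t(1,2)=1.213 V=56.904

span = t_max - t_min = 3.86 - 0.86 = 3.000
L(1,2) = 30, L_eff = 1 - 30/255 = 0.882353 (inverted)
t(1,2) = 3.86 - 3.000·0.882353 = 1.213
Σt over all 4·4 pixels = 16518/425 ≈ 38.8658824
V = pitch²·Σt = 1.21²·16518/425 = 56.904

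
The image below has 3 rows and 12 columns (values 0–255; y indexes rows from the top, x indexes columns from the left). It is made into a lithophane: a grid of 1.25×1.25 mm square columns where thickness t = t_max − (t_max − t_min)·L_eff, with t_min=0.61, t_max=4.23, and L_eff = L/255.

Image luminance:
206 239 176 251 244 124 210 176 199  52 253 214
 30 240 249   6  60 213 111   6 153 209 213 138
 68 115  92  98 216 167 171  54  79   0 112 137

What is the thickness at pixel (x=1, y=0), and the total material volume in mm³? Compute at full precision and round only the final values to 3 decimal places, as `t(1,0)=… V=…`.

span = t_max - t_min = 4.23 - 0.61 = 3.620
L(1,0) = 239, L_eff = 239/255 = 0.937255
t(1,0) = 4.23 - 3.620·0.937255 = 0.837
Σt over all 3·12 pixels = 985709/12750 ≈ 77.3105098
V = pitch²·Σt = 1.25²·985709/12750 = 120.798

t(1,0)=0.837 V=120.798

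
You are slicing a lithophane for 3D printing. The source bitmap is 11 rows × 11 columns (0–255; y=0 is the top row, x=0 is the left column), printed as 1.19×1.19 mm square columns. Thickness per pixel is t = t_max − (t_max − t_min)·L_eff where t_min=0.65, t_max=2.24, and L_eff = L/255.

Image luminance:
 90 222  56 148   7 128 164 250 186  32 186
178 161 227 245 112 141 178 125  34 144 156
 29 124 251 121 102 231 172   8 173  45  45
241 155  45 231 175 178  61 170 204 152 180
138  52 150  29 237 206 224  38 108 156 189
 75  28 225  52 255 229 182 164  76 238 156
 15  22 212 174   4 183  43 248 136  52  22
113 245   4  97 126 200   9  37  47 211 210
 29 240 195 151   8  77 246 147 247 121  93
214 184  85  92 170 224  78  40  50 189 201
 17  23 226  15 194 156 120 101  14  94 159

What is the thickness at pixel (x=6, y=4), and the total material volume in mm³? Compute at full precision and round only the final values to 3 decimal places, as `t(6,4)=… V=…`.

span = t_max - t_min = 2.24 - 0.65 = 1.590
L(6,4) = 224, L_eff = 224/255 = 0.878431
t(6,4) = 2.24 - 1.590·0.878431 = 0.843
Σt over all 11·11 pixels = 14516/85 ≈ 170.7764706
V = pitch²·Σt = 1.19²·14516/85 = 241.837

t(6,4)=0.843 V=241.837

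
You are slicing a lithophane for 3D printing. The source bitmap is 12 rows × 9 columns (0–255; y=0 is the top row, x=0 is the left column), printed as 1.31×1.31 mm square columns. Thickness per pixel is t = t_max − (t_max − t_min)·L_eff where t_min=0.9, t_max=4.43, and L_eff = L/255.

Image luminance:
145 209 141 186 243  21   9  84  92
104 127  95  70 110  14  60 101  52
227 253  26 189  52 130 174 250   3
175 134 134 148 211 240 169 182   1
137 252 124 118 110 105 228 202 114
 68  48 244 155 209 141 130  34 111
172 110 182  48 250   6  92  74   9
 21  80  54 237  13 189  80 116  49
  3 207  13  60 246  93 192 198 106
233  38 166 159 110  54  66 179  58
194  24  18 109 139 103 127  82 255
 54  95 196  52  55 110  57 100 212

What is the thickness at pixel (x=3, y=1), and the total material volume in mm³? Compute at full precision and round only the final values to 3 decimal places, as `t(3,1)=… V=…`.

span = t_max - t_min = 4.43 - 0.9 = 3.530
L(3,1) = 70, L_eff = 70/255 = 0.274510
t(3,1) = 4.43 - 3.530·0.274510 = 3.461
Σt over all 12·9 pixels = 1899628/6375 ≈ 297.9808627
V = pitch²·Σt = 1.31²·1899628/6375 = 511.365

t(3,1)=3.461 V=511.365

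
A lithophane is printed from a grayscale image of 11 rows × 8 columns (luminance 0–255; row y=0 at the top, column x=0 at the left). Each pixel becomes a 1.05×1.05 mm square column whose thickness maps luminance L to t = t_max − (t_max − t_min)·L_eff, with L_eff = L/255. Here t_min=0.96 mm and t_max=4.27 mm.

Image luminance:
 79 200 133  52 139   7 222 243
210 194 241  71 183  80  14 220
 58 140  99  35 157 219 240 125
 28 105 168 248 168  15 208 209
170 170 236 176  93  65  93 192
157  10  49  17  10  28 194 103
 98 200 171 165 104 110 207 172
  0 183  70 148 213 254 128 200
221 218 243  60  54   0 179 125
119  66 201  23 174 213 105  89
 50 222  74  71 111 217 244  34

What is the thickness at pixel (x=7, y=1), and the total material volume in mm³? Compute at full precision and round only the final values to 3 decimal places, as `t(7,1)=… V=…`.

t(7,1)=1.414 V=245.278

span = t_max - t_min = 4.27 - 0.96 = 3.310
L(7,1) = 220, L_eff = 220/255 = 0.862745
t(7,1) = 4.27 - 3.310·0.862745 = 1.414
Σt over all 11·8 pixels = 5673101/25500 ≈ 222.4745490
V = pitch²·Σt = 1.05²·5673101/25500 = 245.278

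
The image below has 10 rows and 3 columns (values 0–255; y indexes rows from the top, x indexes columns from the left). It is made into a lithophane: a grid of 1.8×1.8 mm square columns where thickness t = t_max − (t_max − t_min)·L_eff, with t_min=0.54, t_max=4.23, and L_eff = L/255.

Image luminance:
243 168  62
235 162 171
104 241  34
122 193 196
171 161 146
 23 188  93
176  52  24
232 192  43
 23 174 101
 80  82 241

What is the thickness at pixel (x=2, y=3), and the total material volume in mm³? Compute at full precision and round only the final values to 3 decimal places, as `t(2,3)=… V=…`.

t(2,3)=1.394 V=217.382

span = t_max - t_min = 4.23 - 0.54 = 3.690
L(2,3) = 196, L_eff = 196/255 = 0.768627
t(2,3) = 4.23 - 3.690·0.768627 = 1.394
Σt over all 10·3 pixels = 570291/8500 ≈ 67.0930588
V = pitch²·Σt = 1.8²·570291/8500 = 217.382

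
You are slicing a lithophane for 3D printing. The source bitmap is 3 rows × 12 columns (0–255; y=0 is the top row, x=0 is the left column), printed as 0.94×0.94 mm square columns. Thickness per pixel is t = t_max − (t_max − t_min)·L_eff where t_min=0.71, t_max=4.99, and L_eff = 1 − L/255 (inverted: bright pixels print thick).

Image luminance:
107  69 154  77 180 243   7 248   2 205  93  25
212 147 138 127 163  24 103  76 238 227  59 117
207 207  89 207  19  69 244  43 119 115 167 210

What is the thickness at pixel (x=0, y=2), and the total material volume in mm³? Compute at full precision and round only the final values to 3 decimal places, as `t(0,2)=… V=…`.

t(0,2)=4.184 V=92.837

span = t_max - t_min = 4.99 - 0.71 = 4.280
L(0,2) = 207, L_eff = 1 - 207/255 = 0.188235 (inverted)
t(0,2) = 4.99 - 4.280·0.188235 = 4.184
Σt over all 3·12 pixels = 223268/2125 ≈ 105.0672941
V = pitch²·Σt = 0.94²·223268/2125 = 92.837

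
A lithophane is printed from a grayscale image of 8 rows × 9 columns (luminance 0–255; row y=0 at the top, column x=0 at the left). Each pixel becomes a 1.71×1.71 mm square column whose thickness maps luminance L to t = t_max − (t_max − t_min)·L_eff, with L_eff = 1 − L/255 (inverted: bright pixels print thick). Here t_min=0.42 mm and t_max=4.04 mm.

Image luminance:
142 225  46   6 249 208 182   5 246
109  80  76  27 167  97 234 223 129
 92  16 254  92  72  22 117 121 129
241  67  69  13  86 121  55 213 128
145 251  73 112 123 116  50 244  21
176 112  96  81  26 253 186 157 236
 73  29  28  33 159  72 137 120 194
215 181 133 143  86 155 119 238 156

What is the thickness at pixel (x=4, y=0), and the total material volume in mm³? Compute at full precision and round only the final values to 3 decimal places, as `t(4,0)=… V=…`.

span = t_max - t_min = 4.04 - 0.42 = 3.620
L(4,0) = 249, L_eff = 1 - 249/255 = 0.023529 (inverted)
t(4,0) = 4.04 - 3.620·0.023529 = 3.955
Σt over all 8·9 pixels = 1015244/6375 ≈ 159.2539608
V = pitch²·Σt = 1.71²·1015244/6375 = 465.675

t(4,0)=3.955 V=465.675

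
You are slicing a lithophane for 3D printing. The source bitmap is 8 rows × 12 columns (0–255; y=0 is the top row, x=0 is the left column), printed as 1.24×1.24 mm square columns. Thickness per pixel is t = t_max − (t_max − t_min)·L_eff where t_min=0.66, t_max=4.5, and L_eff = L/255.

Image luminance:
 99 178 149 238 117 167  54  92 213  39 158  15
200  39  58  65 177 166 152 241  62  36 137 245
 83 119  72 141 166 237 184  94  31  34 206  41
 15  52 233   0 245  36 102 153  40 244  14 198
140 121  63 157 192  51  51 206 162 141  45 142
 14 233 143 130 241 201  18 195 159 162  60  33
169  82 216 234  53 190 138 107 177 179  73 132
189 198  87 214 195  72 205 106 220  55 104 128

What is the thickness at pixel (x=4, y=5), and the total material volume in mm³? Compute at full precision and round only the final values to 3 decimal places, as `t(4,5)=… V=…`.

t(4,5)=0.871 V=376.665

span = t_max - t_min = 4.5 - 0.66 = 3.840
L(4,5) = 241, L_eff = 241/255 = 0.945098
t(4,5) = 4.5 - 3.840·0.945098 = 0.871
Σt over all 8·12 pixels = 104112/425 ≈ 244.9694118
V = pitch²·Σt = 1.24²·104112/425 = 376.665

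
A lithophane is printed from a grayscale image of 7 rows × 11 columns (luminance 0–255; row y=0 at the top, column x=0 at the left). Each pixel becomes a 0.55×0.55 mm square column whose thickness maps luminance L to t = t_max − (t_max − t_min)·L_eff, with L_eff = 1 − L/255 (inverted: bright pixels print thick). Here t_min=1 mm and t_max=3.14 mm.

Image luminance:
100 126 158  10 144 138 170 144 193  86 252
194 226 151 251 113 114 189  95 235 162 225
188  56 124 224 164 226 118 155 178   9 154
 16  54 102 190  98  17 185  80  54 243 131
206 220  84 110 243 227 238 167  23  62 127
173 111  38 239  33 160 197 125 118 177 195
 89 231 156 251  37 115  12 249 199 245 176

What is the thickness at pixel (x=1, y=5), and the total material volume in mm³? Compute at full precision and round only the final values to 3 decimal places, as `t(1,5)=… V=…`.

span = t_max - t_min = 3.14 - 1 = 2.140
L(1,5) = 111, L_eff = 1 - 111/255 = 0.564706 (inverted)
t(1,5) = 3.14 - 2.140·0.564706 = 1.932
Σt over all 7·11 pixels = 87527/510 ≈ 171.6215686
V = pitch²·Σt = 0.55²·87527/510 = 51.916

t(1,5)=1.932 V=51.916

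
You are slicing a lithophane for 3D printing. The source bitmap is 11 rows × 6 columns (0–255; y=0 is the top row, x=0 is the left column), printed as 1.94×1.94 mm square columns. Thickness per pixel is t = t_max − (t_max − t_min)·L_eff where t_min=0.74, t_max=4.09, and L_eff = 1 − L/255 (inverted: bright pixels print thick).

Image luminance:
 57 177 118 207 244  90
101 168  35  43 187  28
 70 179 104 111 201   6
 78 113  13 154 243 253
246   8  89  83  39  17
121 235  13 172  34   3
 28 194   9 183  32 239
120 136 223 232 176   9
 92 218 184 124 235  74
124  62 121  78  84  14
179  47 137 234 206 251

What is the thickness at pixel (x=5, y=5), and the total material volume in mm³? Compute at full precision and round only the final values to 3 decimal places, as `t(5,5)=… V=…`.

t(5,5)=0.779 V=583.564

span = t_max - t_min = 4.09 - 0.74 = 3.350
L(5,5) = 3, L_eff = 1 - 3/255 = 0.988235 (inverted)
t(5,5) = 4.09 - 3.350·0.988235 = 0.779
Σt over all 11·6 pixels = 263593/1700 ≈ 155.0547059
V = pitch²·Σt = 1.94²·263593/1700 = 583.564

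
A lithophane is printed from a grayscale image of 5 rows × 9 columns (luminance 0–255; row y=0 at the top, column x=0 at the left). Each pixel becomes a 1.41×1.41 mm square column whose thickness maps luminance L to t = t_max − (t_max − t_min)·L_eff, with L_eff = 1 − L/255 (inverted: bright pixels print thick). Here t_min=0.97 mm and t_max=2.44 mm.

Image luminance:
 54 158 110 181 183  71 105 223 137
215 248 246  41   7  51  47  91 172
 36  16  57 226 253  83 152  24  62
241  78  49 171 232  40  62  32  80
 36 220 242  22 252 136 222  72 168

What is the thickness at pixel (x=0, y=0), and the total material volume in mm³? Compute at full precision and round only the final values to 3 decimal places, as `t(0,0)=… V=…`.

t(0,0)=1.281 V=151.007

span = t_max - t_min = 2.44 - 0.97 = 1.470
L(0,0) = 54, L_eff = 1 - 54/255 = 0.788235 (inverted)
t(0,0) = 2.44 - 1.470·0.788235 = 1.281
Σt over all 5·9 pixels = 645621/8500 ≈ 75.9554118
V = pitch²·Σt = 1.41²·645621/8500 = 151.007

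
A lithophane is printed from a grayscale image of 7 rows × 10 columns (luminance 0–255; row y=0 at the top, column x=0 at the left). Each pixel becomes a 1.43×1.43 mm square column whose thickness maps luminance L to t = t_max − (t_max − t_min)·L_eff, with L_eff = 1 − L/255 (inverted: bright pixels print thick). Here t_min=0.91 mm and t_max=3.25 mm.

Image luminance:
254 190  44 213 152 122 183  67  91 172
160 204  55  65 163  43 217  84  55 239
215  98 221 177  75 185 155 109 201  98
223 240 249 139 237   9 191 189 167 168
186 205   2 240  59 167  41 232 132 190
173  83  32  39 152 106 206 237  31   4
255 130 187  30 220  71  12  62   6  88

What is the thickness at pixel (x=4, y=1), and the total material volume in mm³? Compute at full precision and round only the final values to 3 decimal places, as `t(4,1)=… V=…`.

t(4,1)=2.406 V=312.224

span = t_max - t_min = 3.25 - 0.91 = 2.340
L(4,1) = 163, L_eff = 1 - 163/255 = 0.360784 (inverted)
t(4,1) = 3.25 - 2.340·0.360784 = 2.406
Σt over all 7·10 pixels = 324454/2125 ≈ 152.6842353
V = pitch²·Σt = 1.43²·324454/2125 = 312.224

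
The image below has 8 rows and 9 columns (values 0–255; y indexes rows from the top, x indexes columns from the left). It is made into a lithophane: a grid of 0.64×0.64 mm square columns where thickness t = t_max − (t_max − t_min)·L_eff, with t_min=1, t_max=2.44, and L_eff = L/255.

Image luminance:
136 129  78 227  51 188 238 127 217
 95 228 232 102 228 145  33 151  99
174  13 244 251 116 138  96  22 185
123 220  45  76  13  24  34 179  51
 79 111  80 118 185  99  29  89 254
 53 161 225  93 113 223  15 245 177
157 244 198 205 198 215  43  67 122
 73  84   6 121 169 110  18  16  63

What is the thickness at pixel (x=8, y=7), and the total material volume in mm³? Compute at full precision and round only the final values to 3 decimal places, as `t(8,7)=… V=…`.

span = t_max - t_min = 2.44 - 1 = 1.440
L(8,7) = 63, L_eff = 63/255 = 0.247059
t(8,7) = 2.44 - 1.440·0.247059 = 2.084
Σt over all 8·9 pixels = 263328/2125 ≈ 123.9190588
V = pitch²·Σt = 0.64²·263328/2125 = 50.757

t(8,7)=2.084 V=50.757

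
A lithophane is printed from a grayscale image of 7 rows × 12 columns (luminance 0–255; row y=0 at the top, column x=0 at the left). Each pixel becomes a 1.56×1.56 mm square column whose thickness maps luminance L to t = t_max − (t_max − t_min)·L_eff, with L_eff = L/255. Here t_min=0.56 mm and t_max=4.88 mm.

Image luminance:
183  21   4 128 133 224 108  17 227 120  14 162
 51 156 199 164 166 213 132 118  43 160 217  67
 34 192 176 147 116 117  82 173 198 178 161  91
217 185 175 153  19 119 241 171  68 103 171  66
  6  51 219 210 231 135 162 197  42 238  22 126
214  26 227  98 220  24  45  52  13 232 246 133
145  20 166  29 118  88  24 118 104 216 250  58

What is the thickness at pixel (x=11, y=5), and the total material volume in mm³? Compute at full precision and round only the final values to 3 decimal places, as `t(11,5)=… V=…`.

t(11,5)=2.627 V=548.814

span = t_max - t_min = 4.88 - 0.56 = 4.320
L(11,5) = 133, L_eff = 133/255 = 0.521569
t(11,5) = 4.88 - 4.320·0.521569 = 2.627
Σt over all 7·12 pixels = 95844/425 ≈ 225.5152941
V = pitch²·Σt = 1.56²·95844/425 = 548.814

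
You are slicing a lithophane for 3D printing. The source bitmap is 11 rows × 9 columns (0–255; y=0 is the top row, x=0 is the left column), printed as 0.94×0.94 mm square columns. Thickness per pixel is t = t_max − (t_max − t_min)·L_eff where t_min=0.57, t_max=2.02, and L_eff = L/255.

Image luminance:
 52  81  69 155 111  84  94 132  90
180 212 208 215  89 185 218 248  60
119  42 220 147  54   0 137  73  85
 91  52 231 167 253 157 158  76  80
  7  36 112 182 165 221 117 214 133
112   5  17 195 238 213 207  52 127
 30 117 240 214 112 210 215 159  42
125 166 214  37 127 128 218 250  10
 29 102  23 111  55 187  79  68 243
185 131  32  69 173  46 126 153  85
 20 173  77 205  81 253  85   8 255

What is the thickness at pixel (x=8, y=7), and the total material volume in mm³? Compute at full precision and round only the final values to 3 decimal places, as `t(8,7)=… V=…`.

t(8,7)=1.963 V=113.164

span = t_max - t_min = 2.02 - 0.57 = 1.450
L(8,7) = 10, L_eff = 10/255 = 0.039216
t(8,7) = 2.02 - 1.450·0.039216 = 1.963
Σt over all 11·9 pixels = 163291/1275 ≈ 128.0713725
V = pitch²·Σt = 0.94²·163291/1275 = 113.164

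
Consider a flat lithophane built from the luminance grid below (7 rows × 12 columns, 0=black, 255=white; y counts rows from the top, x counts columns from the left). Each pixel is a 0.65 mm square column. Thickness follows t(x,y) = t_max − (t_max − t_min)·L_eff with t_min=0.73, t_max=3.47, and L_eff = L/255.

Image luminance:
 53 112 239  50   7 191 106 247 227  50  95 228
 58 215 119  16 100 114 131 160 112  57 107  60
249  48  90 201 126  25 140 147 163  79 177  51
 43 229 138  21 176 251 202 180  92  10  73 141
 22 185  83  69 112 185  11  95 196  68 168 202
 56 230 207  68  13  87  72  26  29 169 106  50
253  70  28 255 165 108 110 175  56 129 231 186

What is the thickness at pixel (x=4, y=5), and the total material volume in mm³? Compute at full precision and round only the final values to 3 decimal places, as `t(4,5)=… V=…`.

span = t_max - t_min = 3.47 - 0.73 = 2.740
L(4,5) = 13, L_eff = 13/255 = 0.050980
t(4,5) = 3.47 - 2.740·0.050980 = 3.330
Σt over all 7·12 pixels = 2321573/12750 ≈ 182.0841569
V = pitch²·Σt = 0.65²·2321573/12750 = 76.931

t(4,5)=3.330 V=76.931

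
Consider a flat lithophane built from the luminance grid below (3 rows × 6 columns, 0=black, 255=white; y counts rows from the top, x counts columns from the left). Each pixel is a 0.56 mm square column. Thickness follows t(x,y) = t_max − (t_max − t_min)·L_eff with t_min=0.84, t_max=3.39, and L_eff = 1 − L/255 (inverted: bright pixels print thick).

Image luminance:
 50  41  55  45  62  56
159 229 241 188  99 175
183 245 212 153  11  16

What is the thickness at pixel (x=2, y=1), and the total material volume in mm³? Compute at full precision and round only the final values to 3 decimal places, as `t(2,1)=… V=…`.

span = t_max - t_min = 3.39 - 0.84 = 2.550
L(2,1) = 241, L_eff = 1 - 241/255 = 0.054902 (inverted)
t(2,1) = 3.39 - 2.550·0.054902 = 3.250
Σt over all 3·6 pixels = 37.32
V = pitch²·Σt = 0.56²·37.32 = 11.704

t(2,1)=3.250 V=11.704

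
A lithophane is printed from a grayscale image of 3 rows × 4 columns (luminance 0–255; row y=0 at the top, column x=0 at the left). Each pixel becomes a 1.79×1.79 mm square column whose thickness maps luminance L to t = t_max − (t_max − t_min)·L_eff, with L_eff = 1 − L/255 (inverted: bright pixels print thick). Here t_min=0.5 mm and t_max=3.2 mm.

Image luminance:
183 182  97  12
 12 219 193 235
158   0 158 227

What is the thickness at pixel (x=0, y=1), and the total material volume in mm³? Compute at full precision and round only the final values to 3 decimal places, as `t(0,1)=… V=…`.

t(0,1)=0.627 V=76.084

span = t_max - t_min = 3.2 - 0.5 = 2.700
L(0,1) = 12, L_eff = 1 - 12/255 = 0.952941 (inverted)
t(0,1) = 3.2 - 2.700·0.952941 = 0.627
Σt over all 3·4 pixels = 10092/425 ≈ 23.7458824
V = pitch²·Σt = 1.79²·10092/425 = 76.084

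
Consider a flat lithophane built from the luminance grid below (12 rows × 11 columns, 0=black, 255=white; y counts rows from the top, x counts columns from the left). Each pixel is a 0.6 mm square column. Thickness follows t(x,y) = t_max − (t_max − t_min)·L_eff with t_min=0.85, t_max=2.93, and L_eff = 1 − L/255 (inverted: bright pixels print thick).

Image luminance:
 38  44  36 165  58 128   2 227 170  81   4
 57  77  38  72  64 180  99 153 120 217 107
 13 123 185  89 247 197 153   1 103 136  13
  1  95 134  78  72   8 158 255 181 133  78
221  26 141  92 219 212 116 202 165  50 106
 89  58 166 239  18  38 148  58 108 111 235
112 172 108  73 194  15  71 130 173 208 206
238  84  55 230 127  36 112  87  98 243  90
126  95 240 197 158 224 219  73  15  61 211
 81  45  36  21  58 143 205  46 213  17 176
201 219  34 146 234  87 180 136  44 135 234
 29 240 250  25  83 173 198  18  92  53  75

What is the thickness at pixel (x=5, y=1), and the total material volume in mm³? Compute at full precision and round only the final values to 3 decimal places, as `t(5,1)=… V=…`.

span = t_max - t_min = 2.93 - 0.85 = 2.080
L(5,1) = 180, L_eff = 1 - 180/255 = 0.294118 (inverted)
t(5,1) = 2.93 - 2.080·0.294118 = 2.318
Σt over all 12·11 pixels = 512569/2125 ≈ 241.2089412
V = pitch²·Σt = 0.6²·512569/2125 = 86.835

t(5,1)=2.318 V=86.835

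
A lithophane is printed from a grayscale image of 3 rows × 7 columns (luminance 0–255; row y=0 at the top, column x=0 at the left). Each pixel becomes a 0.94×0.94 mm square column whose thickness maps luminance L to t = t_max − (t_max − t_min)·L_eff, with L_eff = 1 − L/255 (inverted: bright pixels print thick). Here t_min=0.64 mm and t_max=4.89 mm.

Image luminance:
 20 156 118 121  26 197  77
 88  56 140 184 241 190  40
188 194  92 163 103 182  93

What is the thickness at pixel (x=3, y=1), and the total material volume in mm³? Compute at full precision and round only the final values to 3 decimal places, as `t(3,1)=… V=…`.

span = t_max - t_min = 4.89 - 0.64 = 4.250
L(3,1) = 184, L_eff = 1 - 184/255 = 0.278431 (inverted)
t(3,1) = 4.89 - 4.250·0.278431 = 3.707
Σt over all 3·7 pixels = 17377/300 ≈ 57.9233333
V = pitch²·Σt = 0.94²·17377/300 = 51.181

t(3,1)=3.707 V=51.181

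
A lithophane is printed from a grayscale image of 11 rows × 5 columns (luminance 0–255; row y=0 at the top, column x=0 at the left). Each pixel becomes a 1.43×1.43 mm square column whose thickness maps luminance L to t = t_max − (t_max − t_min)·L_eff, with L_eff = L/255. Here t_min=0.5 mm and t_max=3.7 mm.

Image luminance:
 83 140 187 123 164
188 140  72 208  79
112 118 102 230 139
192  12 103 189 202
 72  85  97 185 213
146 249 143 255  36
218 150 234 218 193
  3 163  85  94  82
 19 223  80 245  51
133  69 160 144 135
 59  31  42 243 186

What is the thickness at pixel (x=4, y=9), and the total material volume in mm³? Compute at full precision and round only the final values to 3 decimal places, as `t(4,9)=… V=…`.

t(4,9)=2.006 V=223.060

span = t_max - t_min = 3.7 - 0.5 = 3.200
L(4,9) = 135, L_eff = 135/255 = 0.529412
t(4,9) = 3.7 - 3.200·0.529412 = 2.006
Σt over all 11·5 pixels = 92719/850 ≈ 109.0811765
V = pitch²·Σt = 1.43²·92719/850 = 223.060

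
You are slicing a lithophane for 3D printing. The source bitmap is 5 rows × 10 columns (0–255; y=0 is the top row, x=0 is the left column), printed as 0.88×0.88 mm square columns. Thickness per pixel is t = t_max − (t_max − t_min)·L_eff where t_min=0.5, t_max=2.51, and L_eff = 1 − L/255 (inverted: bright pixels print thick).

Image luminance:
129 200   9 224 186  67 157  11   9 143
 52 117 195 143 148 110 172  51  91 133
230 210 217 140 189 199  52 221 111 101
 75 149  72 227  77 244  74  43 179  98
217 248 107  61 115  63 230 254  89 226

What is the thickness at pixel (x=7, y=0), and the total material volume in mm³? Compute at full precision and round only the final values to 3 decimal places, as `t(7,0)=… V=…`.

span = t_max - t_min = 2.51 - 0.5 = 2.010
L(7,0) = 11, L_eff = 1 - 11/255 = 0.956863 (inverted)
t(7,0) = 2.51 - 2.010·0.956863 = 0.587
Σt over all 5·10 pixels = 134491/1700 ≈ 79.1123529
V = pitch²·Σt = 0.88²·134491/1700 = 61.265

t(7,0)=0.587 V=61.265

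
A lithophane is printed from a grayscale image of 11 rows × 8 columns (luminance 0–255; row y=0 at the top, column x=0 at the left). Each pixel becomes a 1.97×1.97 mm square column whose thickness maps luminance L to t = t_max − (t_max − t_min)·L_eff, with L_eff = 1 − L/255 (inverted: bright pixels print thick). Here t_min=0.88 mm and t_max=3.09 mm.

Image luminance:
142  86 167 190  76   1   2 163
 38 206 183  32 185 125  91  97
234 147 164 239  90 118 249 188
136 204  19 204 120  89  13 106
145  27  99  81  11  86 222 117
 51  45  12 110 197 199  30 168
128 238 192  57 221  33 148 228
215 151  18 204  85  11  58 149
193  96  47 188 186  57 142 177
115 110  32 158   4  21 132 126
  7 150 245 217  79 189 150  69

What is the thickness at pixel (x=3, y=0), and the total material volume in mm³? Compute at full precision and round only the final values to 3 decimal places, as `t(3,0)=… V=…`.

t(3,0)=2.527 V=661.435

span = t_max - t_min = 3.09 - 0.88 = 2.210
L(3,0) = 190, L_eff = 1 - 190/255 = 0.254902 (inverted)
t(3,0) = 3.09 - 2.210·0.254902 = 2.527
Σt over all 11·8 pixels = 5113/30 ≈ 170.4333333
V = pitch²·Σt = 1.97²·5113/30 = 661.435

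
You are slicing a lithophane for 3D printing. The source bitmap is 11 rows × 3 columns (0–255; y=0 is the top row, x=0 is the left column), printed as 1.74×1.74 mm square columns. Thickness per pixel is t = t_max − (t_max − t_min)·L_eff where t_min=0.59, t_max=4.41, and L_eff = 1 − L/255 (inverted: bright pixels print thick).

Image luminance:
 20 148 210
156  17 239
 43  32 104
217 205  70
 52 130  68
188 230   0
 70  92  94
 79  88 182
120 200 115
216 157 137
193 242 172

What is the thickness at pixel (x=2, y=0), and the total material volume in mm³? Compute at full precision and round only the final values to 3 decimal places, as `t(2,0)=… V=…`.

t(2,0)=3.736 V=253.337

span = t_max - t_min = 4.41 - 0.59 = 3.820
L(2,0) = 210, L_eff = 1 - 210/255 = 0.176471 (inverted)
t(2,0) = 4.41 - 3.820·0.176471 = 3.736
Σt over all 11·3 pixels = 2133737/25500 ≈ 83.6759608
V = pitch²·Σt = 1.74²·2133737/25500 = 253.337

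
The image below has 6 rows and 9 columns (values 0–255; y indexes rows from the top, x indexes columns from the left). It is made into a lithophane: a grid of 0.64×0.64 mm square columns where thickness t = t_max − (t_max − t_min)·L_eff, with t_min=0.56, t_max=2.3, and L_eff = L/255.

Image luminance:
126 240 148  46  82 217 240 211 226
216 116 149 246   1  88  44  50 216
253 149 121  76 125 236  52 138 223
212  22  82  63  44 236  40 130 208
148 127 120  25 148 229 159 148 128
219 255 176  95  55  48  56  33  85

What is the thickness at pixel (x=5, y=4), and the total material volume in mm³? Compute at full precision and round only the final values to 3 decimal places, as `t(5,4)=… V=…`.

span = t_max - t_min = 2.3 - 0.56 = 1.740
L(5,4) = 229, L_eff = 229/255 = 0.898039
t(5,4) = 2.3 - 1.740·0.898039 = 0.737
Σt over all 6·9 pixels = 157698/2125 ≈ 74.2108235
V = pitch²·Σt = 0.64²·157698/2125 = 30.397

t(5,4)=0.737 V=30.397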